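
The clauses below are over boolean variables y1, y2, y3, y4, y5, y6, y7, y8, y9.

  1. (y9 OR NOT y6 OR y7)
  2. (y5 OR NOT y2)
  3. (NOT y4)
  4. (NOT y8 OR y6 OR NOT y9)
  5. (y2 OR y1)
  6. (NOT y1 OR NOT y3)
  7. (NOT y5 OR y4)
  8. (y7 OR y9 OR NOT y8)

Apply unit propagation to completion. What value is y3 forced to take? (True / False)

False

(NOT y4) stands alone — y4 = False.
(NOT y5 OR y4): since y4 = False, the clause reduces to (NOT y5). y5 = False.
From (y5 OR NOT y2) and y5 = False: y2 = False.
From (y2 OR y1) and y2 = False: y1 = True.
From (NOT y1 OR NOT y3) and y1 = True: y3 = False.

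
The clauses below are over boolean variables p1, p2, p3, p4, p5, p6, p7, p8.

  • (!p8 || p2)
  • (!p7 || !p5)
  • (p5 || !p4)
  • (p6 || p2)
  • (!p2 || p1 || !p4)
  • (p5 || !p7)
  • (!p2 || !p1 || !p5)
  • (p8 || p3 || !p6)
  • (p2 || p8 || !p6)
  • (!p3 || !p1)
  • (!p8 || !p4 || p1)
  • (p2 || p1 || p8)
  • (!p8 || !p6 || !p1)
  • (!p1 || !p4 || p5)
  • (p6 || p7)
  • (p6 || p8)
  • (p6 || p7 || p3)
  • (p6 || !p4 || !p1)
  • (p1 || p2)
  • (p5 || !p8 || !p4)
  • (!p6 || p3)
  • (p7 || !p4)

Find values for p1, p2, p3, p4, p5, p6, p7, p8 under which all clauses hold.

p1 = False, p2 = True, p3 = True, p4 = False, p5 = False, p6 = True, p7 = False, p8 = False

p4 occurs only negated in the remaining clauses — set p4 = False.
Branch on p1: take p1 = False.
  then p2 is forced to True.
For the remaining variables, p3 = True, p5 = False, p6 = True, p7 = False, p8 = False works.
Check each clause:
  1. (p2 || !p8) — !p8 is true.
  2. (!p7 || !p5) — !p7 is true.
  3. (p5 || !p4) — !p4 is true.
  4. (p6 || p2) — p2 is true.
  5. (!p2 || !p4 || p1) — !p4 is true.
  6. (!p7 || p5) — !p7 is true.
  7. (!p1 || !p2 || !p5) — !p5 is true.
  8. (!p6 || p3 || p8) — p3 is true.
  9. (p2 || !p6 || p8) — p2 is true.
  10. (!p1 || !p3) — !p1 is true.
  11. (p1 || !p8 || !p4) — !p8 is true.
  12. (p1 || p8 || p2) — p2 is true.
  13. (!p6 || !p1 || !p8) — !p8 is true.
  14. (!p4 || !p1 || p5) — !p4 is true.
  15. (p6 || p7) — p6 is true.
  16. (p8 || p6) — p6 is true.
  17. (p6 || p7 || p3) — p3 is true.
  18. (!p1 || !p4 || p6) — !p4 is true.
  19. (p2 || p1) — p2 is true.
  20. (!p8 || p5 || !p4) — !p8 is true.
  21. (!p6 || p3) — p3 is true.
  22. (p7 || !p4) — !p4 is true.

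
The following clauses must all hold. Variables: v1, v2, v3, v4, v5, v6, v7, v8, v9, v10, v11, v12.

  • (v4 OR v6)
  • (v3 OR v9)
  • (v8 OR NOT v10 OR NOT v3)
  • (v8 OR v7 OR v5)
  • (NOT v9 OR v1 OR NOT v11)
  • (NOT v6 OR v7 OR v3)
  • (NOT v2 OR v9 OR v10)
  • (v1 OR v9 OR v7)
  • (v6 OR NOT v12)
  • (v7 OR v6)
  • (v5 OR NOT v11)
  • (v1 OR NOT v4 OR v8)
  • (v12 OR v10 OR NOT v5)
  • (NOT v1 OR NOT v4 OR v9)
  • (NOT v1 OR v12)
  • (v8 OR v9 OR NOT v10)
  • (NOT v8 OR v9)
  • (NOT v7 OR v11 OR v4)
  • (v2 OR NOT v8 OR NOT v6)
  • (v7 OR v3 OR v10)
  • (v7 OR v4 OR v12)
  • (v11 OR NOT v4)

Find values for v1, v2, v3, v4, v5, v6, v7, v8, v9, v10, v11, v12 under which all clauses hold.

v1=False, v2=True, v3=True, v4=False, v5=False, v6=True, v7=False, v8=True, v9=True, v10=True, v11=False, v12=True

Check each clause:
  1. (v6 OR v4) — v6 is true.
  2. (v9 OR v3) — v9 is true.
  3. (v8 OR NOT v3 OR NOT v10) — v8 is true.
  4. (v8 OR v7 OR v5) — v8 is true.
  5. (v1 OR NOT v11 OR NOT v9) — NOT v11 is true.
  6. (v7 OR v3 OR NOT v6) — v3 is true.
  7. (NOT v2 OR v10 OR v9) — v9 is true.
  8. (v7 OR v9 OR v1) — v9 is true.
  9. (v6 OR NOT v12) — v6 is true.
  10. (v6 OR v7) — v6 is true.
  11. (v5 OR NOT v11) — NOT v11 is true.
  12. (NOT v4 OR v8 OR v1) — v8 is true.
  13. (NOT v5 OR v12 OR v10) — v10 is true.
  14. (v9 OR NOT v1 OR NOT v4) — v9 is true.
  15. (NOT v1 OR v12) — v12 is true.
  16. (v8 OR NOT v10 OR v9) — v8 is true.
  17. (v9 OR NOT v8) — v9 is true.
  18. (NOT v7 OR v4 OR v11) — NOT v7 is true.
  19. (NOT v8 OR v2 OR NOT v6) — v2 is true.
  20. (v7 OR v10 OR v3) — v10 is true.
  21. (v12 OR v4 OR v7) — v12 is true.
  22. (NOT v4 OR v11) — NOT v4 is true.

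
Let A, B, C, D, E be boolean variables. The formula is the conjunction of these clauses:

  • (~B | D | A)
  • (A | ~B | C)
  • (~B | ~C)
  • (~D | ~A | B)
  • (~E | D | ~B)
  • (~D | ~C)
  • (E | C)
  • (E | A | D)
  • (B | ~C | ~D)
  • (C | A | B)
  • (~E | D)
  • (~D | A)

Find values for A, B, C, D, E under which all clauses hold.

A = True, B = True, C = False, D = True, E = True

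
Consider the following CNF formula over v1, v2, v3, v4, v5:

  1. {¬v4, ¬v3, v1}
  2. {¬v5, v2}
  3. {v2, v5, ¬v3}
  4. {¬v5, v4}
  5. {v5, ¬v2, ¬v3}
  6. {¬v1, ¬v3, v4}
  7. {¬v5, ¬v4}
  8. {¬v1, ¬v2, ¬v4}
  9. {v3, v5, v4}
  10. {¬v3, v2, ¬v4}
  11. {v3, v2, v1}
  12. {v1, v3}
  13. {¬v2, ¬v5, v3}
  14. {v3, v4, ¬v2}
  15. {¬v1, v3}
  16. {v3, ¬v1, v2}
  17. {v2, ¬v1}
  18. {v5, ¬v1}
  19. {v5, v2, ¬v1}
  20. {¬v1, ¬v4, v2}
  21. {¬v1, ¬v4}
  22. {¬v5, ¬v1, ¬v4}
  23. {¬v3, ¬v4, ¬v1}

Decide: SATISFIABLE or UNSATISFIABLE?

UNSATISFIABLE

v1 = True:
  propagation gives v3=True, v4=True; an empty clause results — contradiction.
v1 = False:
  propagation gives v3=True, v4=False, v5=False, v2=True; an empty clause results — contradiction.
Every branch closes, so no satisfying assignment exists.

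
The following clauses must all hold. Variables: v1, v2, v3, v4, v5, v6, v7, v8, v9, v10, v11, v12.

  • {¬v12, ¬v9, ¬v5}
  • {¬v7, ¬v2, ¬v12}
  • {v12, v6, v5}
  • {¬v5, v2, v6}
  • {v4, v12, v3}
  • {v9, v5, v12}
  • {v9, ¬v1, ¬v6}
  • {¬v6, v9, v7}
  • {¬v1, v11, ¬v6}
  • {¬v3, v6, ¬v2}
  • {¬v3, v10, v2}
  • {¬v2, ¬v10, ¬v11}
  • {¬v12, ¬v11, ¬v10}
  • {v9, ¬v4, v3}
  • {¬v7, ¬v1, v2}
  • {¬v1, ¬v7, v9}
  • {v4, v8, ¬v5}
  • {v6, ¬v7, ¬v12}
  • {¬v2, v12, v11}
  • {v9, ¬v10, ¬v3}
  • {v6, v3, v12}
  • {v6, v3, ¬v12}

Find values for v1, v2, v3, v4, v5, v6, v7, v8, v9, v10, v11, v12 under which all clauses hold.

v1=False, v2=True, v3=False, v4=True, v5=False, v6=True, v7=True, v8=True, v9=True, v10=False, v11=True, v12=False

Check each clause:
  1. {¬v12, ¬v5, ¬v9} — ¬v5 is true.
  2. {¬v2, ¬v7, ¬v12} — ¬v12 is true.
  3. {v5, v6, v12} — v6 is true.
  4. {v2, ¬v5, v6} — v2 is true.
  5. {v4, v3, v12} — v4 is true.
  6. {v12, v5, v9} — v9 is true.
  7. {v9, ¬v1, ¬v6} — v9 is true.
  8. {v9, ¬v6, v7} — v9 is true.
  9. {¬v6, ¬v1, v11} — v11 is true.
  10. {v6, ¬v3, ¬v2} — ¬v3 is true.
  11. {v2, v10, ¬v3} — v2 is true.
  12. {¬v10, ¬v11, ¬v2} — ¬v10 is true.
  13. {¬v12, ¬v11, ¬v10} — ¬v12 is true.
  14. {v9, ¬v4, v3} — v9 is true.
  15. {¬v7, v2, ¬v1} — v2 is true.
  16. {¬v1, v9, ¬v7} — v9 is true.
  17. {¬v5, v8, v4} — v8 is true.
  18. {v6, ¬v12, ¬v7} — ¬v12 is true.
  19. {v12, v11, ¬v2} — v11 is true.
  20. {¬v10, ¬v3, v9} — v9 is true.
  21. {v3, v6, v12} — v6 is true.
  22. {¬v12, v3, v6} — ¬v12 is true.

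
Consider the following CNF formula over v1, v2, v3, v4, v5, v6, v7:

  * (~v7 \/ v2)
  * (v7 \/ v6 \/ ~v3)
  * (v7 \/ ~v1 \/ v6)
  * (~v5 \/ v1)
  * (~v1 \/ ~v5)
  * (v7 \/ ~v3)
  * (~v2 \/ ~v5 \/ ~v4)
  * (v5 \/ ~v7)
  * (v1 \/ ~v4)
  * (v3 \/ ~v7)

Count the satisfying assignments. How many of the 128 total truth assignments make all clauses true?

8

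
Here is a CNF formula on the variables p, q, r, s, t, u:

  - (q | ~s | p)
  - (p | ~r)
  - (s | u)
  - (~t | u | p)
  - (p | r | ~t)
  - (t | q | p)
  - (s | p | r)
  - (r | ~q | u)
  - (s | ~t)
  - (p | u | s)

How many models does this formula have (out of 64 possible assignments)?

Split on p, then s.
  p=1, s=1: t free; 7 ways for (q,r,u) × 2^1 = 14.
  p=1, s=0: remaining (q,r,t,u) ∈ {(0,0,0,1); (0,1,0,1); (1,0,0,1); (1,1,0,1)} — 4.
  p=0, s=1: remaining (q,r,t,u) ∈ {(1,0,0,1)} — 1.
  p=0, s=0: a clause becomes empty — 0.
Total: 14 + 4 + 1 + 0 = 19.

19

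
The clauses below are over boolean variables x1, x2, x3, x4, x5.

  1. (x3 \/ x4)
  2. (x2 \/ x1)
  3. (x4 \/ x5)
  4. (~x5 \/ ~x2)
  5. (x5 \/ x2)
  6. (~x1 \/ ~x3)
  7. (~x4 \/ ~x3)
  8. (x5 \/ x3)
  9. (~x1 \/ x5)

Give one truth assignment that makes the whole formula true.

x1 = T  x2 = F  x3 = F  x4 = T  x5 = T

Check each clause:
  1. (x4 \/ x3) — x4 is true.
  2. (x2 \/ x1) — x1 is true.
  3. (x5 \/ x4) — x4 is true.
  4. (~x2 \/ ~x5) — ~x2 is true.
  5. (x2 \/ x5) — x5 is true.
  6. (~x1 \/ ~x3) — ~x3 is true.
  7. (~x4 \/ ~x3) — ~x3 is true.
  8. (x5 \/ x3) — x5 is true.
  9. (x5 \/ ~x1) — x5 is true.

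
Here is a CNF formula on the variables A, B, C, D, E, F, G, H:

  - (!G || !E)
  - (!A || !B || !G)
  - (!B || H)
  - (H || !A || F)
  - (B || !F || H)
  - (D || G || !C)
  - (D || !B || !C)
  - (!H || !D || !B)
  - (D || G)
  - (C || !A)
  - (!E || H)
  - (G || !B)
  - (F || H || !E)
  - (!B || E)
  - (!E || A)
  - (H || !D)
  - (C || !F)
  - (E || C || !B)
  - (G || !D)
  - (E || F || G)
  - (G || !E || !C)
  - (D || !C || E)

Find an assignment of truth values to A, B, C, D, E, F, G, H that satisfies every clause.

A=0, B=0, C=0, D=0, E=0, F=0, G=1, H=0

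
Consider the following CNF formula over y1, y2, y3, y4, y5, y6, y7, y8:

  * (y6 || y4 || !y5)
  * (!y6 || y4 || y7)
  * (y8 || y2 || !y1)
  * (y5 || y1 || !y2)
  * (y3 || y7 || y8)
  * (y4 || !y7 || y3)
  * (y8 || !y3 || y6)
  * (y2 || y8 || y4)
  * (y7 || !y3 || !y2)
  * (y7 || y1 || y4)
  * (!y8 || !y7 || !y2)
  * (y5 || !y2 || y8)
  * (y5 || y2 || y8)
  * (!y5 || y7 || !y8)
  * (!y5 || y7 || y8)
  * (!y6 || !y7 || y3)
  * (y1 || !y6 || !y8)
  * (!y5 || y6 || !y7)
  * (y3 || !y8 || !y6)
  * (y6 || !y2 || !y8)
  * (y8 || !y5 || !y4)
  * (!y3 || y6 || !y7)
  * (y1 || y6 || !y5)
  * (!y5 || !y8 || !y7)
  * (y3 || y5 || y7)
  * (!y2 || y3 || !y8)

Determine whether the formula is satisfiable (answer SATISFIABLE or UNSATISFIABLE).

SATISFIABLE

Try y1 = True.
Branch on y2: take y2 = True.
Branch on y3: take y3 = True.
  then y7 is forced to True.
  then y8 is forced to False.
  then y6 is forced to True.
  then y5 is forced to True.
  then y4 is forced to False.
So y1=True, y2=True, y3=True, y4=False, y5=True, y6=True, y7=True, y8=False is a satisfying assignment.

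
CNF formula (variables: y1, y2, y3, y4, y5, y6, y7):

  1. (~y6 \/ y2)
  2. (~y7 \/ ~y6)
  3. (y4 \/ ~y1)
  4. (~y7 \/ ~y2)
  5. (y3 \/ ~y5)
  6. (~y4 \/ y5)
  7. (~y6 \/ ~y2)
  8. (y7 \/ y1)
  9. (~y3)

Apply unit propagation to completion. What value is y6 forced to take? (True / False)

False

(~y3) stands alone — y3 = False.
In (~y5 \/ y3), y3 is now false; ~y5 must hold, so y5 = False.
(~y4 \/ y5) with y5 = False leaves only ~y4, so y4 = False.
(~y1 \/ y4): since y4 = False, the clause reduces to (~y1). y1 = False.
(y7 \/ y1): since y1 = False, the clause reduces to (y7). y7 = True.
In (~y7 \/ ~y6), ~y7 is now false; ~y6 must hold, so y6 = False.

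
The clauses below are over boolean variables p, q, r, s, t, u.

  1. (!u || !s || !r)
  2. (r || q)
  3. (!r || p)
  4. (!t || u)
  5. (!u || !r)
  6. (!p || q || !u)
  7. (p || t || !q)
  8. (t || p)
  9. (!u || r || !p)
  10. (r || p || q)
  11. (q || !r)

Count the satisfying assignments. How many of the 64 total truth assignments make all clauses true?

6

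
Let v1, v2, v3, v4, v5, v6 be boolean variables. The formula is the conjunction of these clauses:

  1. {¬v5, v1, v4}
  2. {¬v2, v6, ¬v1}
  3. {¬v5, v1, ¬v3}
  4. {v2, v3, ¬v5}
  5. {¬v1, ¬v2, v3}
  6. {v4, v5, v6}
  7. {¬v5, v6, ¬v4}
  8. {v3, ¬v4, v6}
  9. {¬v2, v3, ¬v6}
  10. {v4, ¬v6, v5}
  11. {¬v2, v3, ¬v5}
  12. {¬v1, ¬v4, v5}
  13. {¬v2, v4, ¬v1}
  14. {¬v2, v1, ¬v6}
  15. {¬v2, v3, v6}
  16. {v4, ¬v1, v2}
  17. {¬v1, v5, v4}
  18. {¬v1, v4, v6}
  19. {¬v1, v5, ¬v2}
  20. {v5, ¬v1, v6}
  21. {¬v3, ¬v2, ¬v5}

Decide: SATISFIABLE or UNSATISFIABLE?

Set v1 = False and propagate.
Set v2 = False and propagate.
Branch on v3: take v3 = True.
  then v5 is forced to False.
For the remaining variables, v4 = True, v6 = True works.
Every clause has at least one true literal under this assignment.
So v1 = F, v2 = F, v3 = T, v4 = T, v5 = F, v6 = T is a satisfying assignment.

SATISFIABLE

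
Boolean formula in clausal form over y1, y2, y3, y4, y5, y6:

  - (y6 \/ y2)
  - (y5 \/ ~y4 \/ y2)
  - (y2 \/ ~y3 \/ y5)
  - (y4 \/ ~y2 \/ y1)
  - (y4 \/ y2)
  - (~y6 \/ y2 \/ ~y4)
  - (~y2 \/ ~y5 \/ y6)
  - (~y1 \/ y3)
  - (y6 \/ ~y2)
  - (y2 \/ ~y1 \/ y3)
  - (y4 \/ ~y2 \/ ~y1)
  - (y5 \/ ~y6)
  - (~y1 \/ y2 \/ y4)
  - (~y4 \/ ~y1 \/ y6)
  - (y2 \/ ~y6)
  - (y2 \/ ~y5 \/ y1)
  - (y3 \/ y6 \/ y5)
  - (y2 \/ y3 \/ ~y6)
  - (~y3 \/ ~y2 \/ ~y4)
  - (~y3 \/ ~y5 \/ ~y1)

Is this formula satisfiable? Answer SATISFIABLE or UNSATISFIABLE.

Try y1 = False.
Try y2 = True.
  then y4 is forced to True.
  then y6 is forced to True.
  then y5 is forced to True.
  then y3 is forced to False.
So y1 = False, y2 = True, y3 = False, y4 = True, y5 = True, y6 = True is a satisfying assignment.

SATISFIABLE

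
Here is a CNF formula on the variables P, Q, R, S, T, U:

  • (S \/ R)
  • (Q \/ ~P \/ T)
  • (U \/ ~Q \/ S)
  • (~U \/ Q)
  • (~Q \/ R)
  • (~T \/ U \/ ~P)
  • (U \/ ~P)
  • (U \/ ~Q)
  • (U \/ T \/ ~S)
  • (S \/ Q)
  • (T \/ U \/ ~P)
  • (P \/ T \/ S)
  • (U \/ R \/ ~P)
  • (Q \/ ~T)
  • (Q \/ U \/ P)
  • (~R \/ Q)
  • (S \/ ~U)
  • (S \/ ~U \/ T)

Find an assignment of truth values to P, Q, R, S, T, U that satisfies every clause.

P = True, Q = True, R = True, S = True, T = False, U = True

Try P = True.
  then U is forced to True.
  then Q is forced to True.
  then R is forced to True.
  then S is forced to True.
T is now unconstrained; take T = False.
Every clause has at least one true literal under this assignment.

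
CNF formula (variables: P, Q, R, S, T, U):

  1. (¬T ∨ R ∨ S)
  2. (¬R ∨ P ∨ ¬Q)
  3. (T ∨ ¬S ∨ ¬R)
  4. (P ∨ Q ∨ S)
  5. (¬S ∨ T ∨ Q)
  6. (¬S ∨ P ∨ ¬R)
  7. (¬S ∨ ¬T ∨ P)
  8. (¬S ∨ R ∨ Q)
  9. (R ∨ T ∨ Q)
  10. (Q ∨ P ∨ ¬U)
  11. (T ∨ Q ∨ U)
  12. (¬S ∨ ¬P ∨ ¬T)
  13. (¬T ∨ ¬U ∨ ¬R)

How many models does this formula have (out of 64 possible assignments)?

Split on S, then T.
  S=1, T=1: a clause becomes empty — 0.
  S=1, T=0: remaining (P,Q,R,U) ∈ {(0,1,0,0); (0,1,0,1); (1,1,0,0); (1,1,0,1)} — 4.
  S=0, T=1: remaining (P,Q,R,U) ∈ {(1,0,1,0); (1,1,1,0)} — 2.
  S=0, T=0: 7 of the 16 assignments to (P,Q,R,U) work.
Total: 0 + 4 + 2 + 7 = 13.

13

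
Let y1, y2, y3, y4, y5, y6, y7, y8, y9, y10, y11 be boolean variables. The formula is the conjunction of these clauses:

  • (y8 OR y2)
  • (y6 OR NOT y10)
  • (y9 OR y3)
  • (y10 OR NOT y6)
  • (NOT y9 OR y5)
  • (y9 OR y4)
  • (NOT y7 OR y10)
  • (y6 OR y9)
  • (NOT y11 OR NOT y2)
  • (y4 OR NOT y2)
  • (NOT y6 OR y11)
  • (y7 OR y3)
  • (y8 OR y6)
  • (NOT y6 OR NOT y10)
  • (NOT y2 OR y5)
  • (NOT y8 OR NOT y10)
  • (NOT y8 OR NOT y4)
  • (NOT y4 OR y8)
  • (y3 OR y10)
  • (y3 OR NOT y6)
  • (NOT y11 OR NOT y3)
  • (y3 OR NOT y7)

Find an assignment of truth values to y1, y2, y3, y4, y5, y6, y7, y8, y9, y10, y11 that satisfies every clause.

y5 occurs only positively in the remaining clauses — set y5 = True.
Branch on y2: take y2 = False.
  then y8 is forced to True.
  then y10 is forced to False.
  then y6 is forced to False.
  then y7 is forced to False.
  then y9 is forced to True.
  then y3 is forced to True.
  then y4 is forced to False.
  then y11 is forced to False.
y1 is now unconstrained; take y1 = False.
Every clause has at least one true literal under this assignment.

y1 = 0, y2 = 0, y3 = 1, y4 = 0, y5 = 1, y6 = 0, y7 = 0, y8 = 1, y9 = 1, y10 = 0, y11 = 0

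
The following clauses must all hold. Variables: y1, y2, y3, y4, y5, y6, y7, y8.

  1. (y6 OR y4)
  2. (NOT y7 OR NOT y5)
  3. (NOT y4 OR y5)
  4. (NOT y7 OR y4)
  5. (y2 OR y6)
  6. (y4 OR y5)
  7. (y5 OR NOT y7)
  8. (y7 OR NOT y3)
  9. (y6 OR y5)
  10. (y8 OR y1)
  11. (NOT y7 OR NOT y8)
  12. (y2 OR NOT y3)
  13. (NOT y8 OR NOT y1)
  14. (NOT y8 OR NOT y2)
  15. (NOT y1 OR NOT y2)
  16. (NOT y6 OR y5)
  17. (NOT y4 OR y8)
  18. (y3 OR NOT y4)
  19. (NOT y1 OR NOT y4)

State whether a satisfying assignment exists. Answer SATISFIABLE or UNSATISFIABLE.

Branch on y1: take y1 = True.
  then y8 is forced to False.
  then y2 is forced to False.
  then y6 is forced to True.
  then y3 is forced to False.
  then y5 is forced to True.
  then y7 is forced to False.
  then y4 is forced to False.
So y1 = T, y2 = F, y3 = F, y4 = F, y5 = T, y6 = T, y7 = F, y8 = F is a satisfying assignment.

SATISFIABLE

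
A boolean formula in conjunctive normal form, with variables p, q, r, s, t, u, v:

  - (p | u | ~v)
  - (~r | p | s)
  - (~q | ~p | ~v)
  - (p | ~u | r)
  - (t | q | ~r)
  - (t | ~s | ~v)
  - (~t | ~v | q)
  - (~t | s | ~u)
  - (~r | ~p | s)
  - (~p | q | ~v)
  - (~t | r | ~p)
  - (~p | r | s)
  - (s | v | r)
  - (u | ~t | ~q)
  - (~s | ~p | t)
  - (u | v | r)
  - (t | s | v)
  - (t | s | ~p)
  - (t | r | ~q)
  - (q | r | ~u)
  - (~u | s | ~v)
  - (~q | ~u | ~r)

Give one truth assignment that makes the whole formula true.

p=False, q=False, r=True, s=True, t=True, u=False, v=False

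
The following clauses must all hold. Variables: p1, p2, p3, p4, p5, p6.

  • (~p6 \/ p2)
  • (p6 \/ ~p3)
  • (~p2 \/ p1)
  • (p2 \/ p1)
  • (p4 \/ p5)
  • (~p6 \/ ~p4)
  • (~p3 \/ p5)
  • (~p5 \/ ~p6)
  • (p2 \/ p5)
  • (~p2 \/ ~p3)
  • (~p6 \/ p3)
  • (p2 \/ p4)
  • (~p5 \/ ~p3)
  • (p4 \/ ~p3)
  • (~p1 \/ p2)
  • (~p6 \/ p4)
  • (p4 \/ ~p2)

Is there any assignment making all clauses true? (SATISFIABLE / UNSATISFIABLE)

SATISFIABLE

Try p1 = True.
  then p2 is forced to True.
  then p3 is forced to False.
  then p6 is forced to False.
  then p4 is forced to True.
p5 is now unconstrained; take p5 = False.
Every clause has at least one true literal under this assignment.
So p1=1, p2=1, p3=0, p4=1, p5=0, p6=0 is a satisfying assignment.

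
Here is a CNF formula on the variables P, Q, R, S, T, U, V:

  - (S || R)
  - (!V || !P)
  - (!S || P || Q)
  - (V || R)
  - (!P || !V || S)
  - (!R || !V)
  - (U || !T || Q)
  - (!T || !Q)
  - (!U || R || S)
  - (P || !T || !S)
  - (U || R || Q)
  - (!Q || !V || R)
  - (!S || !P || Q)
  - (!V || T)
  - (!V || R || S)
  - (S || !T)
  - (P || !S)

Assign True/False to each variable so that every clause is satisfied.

P=T  Q=F  R=T  S=F  T=F  U=T  V=F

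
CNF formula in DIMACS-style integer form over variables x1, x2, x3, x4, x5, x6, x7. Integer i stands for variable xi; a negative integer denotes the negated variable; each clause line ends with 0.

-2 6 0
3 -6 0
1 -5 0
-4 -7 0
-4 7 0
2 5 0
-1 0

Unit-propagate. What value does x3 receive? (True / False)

True

(¬x1) is a unit clause: x1 = False.
(x1 ∨ ¬x5) with x1 = False leaves only ¬x5, so x5 = False.
In (x2 ∨ x5), x5 is now false; x2 must hold, so x2 = True.
In (x6 ∨ ¬x2), ¬x2 is now false; x6 must hold, so x6 = True.
(x3 ∨ ¬x6) with x6 = True leaves only x3, so x3 = True.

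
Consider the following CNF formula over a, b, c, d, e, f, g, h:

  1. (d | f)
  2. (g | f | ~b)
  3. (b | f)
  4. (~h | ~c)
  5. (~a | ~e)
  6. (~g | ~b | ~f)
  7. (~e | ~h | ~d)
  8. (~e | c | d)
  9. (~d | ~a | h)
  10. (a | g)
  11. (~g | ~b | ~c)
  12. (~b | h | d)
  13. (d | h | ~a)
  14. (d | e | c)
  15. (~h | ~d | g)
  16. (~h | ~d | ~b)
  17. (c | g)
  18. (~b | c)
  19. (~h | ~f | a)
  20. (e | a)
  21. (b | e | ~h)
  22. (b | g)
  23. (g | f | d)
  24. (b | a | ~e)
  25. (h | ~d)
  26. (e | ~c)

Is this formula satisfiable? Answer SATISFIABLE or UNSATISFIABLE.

UNSATISFIABLE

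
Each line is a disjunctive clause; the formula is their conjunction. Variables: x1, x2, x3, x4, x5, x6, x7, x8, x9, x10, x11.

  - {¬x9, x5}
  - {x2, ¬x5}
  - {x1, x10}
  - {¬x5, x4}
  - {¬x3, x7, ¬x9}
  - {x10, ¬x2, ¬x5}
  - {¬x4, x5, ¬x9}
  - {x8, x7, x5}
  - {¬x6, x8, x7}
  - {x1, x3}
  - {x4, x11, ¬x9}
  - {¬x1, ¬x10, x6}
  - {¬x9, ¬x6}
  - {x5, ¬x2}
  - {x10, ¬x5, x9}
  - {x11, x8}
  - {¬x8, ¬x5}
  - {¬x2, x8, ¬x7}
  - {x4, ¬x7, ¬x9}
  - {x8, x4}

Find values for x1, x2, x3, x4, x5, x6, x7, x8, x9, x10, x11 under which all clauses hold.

x1=F  x2=F  x3=T  x4=T  x5=F  x6=F  x7=F  x8=T  x9=F  x10=T  x11=F

Set x1 = False and propagate.
  then x10 is forced to True.
  then x3 is forced to True.
Try x2 = False.
  then x5 is forced to False.
  then x9 is forced to False.
Try x4 = True.
The remaining clauses are satisfied by x6 = False, x7 = False, x8 = True, x11 = False.
Check each clause:
  1. {¬x9, x5} — ¬x9 is true.
  2. {¬x5, x2} — ¬x5 is true.
  3. {x10, x1} — x10 is true.
  4. {x4, ¬x5} — ¬x5 is true.
  5. {¬x3, ¬x9, x7} — ¬x9 is true.
  6. {¬x2, ¬x5, x10} — x10 is true.
  7. {¬x9, x5, ¬x4} — ¬x9 is true.
  8. {x7, x8, x5} — x8 is true.
  9. {x8, x7, ¬x6} — x8 is true.
  10. {x1, x3} — x3 is true.
  11. {x11, ¬x9, x4} — x4 is true.
  12. {¬x1, x6, ¬x10} — ¬x1 is true.
  13. {¬x9, ¬x6} — ¬x6 is true.
  14. {x5, ¬x2} — ¬x2 is true.
  15. {¬x5, x9, x10} — x10 is true.
  16. {x11, x8} — x8 is true.
  17. {¬x8, ¬x5} — ¬x5 is true.
  18. {x8, ¬x7, ¬x2} — x8 is true.
  19. {¬x9, x4, ¬x7} — ¬x7 is true.
  20. {x4, x8} — x8 is true.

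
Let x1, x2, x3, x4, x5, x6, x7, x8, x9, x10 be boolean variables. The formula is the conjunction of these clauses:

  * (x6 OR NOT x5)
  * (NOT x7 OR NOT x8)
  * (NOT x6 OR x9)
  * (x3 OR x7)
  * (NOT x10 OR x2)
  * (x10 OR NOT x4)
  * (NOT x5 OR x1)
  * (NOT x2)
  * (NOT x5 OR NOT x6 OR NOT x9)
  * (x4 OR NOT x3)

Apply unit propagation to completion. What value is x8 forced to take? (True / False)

(NOT x2) stands alone — x2 = False.
(NOT x10 OR x2): since x2 = False, the clause reduces to (NOT x10). x10 = False.
(NOT x4 OR x10): since x10 = False, the clause reduces to (NOT x4). x4 = False.
(NOT x3 OR x4): since x4 = False, the clause reduces to (NOT x3). x3 = False.
From (x3 OR x7) and x3 = False: x7 = True.
From (NOT x8 OR NOT x7) and x7 = True: x8 = False.

False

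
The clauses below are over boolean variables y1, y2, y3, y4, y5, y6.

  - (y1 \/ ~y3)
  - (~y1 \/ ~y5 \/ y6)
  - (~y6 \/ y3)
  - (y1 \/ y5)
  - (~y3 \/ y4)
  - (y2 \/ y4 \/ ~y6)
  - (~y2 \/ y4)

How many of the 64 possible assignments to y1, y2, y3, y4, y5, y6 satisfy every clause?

12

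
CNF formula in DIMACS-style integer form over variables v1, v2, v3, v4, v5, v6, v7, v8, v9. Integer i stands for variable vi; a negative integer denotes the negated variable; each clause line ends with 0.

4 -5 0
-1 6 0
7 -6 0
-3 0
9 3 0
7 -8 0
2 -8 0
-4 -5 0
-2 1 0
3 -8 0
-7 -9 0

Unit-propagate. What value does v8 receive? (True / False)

False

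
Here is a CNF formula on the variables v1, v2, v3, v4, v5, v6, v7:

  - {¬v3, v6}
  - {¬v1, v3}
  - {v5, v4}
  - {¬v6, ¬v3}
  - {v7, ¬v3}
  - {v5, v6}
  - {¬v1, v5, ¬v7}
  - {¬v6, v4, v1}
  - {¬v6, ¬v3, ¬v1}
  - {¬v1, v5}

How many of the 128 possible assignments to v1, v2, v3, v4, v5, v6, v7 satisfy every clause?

Case analysis on v1 and v3:
  v1=T, v3=T: a clause becomes empty — 0.
  v1=T, v3=F: a clause becomes empty — 0.
  v1=F, v3=T: a clause becomes empty — 0.
  v1=F, v3=F: v2, v7 free; 4 ways for (v4,v5,v6) × 2^2 = 16.
Total: 0 + 0 + 0 + 16 = 16.

16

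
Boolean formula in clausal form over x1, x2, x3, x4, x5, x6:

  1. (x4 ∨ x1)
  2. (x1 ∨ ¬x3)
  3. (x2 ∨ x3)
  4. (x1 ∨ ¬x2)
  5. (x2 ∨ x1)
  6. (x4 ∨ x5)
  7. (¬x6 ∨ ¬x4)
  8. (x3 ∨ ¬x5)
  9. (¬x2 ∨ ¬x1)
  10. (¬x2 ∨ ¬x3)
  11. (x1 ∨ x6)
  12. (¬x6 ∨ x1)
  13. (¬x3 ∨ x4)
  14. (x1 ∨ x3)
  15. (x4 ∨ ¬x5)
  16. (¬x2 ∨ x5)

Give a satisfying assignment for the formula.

x1=True  x2=False  x3=True  x4=True  x5=False  x6=False

Try x1 = True.
  then x2 is forced to False.
  then x3 is forced to True.
  then x4 is forced to True.
  then x6 is forced to False.
x5 is now unconstrained; take x5 = False.
Every clause has at least one true literal under this assignment.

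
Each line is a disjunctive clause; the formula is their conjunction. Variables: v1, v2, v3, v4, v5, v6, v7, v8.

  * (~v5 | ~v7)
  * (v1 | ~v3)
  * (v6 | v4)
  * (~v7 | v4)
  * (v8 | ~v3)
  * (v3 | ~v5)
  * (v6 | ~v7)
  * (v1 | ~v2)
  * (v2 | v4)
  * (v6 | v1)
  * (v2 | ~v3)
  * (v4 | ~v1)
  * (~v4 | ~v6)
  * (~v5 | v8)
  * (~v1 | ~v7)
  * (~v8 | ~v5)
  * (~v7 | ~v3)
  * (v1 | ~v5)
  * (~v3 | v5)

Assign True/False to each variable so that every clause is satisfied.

Pure literal: v7 appears only negated; assign v7 = False.
Try v1 = True.
  then v4 is forced to True.
  then v6 is forced to False.
The remaining clauses are satisfied by v2 = True, v3 = False, v5 = False, v8 = False.

v1=1, v2=1, v3=0, v4=1, v5=0, v6=0, v7=0, v8=0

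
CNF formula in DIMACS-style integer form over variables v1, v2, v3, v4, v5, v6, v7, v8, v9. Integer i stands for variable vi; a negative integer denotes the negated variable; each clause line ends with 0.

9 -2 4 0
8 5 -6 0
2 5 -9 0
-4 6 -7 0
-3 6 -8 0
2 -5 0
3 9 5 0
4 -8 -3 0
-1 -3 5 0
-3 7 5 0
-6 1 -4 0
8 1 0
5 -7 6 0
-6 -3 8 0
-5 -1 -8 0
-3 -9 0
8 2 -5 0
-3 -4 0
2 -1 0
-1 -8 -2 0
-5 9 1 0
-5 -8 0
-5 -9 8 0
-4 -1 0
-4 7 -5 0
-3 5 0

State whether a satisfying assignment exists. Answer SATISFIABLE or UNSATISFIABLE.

Set v1 = False and propagate.
  then v8 is forced to True.
  then v5 is forced to False.
  then v3 is forced to False.
  then v9 is forced to True.
  then v2 is forced to True.
Branch on v4: take v4 = False.
Try v6 = True.
v7 is now unconstrained; take v7 = False.
So v1=0  v2=1  v3=0  v4=0  v5=0  v6=1  v7=0  v8=1  v9=1 is a satisfying assignment.

SATISFIABLE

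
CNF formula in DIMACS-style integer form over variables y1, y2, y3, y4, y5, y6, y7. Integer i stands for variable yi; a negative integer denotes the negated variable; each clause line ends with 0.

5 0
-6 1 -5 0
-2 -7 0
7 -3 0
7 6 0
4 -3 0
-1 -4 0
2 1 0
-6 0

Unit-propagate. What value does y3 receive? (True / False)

Unit clause (y5) sets y5 = True.
(~y6) is a unit clause: y6 = False.
(y6 \/ y7): since y6 = False, the clause reduces to (y7). y7 = True.
(~y2 \/ ~y7): since y7 = True, the clause reduces to (~y2). y2 = False.
(y1 \/ y2) with y2 = False leaves only y1, so y1 = True.
(~y1 \/ ~y4): since y1 = True, the clause reduces to (~y4). y4 = False.
In (y4 \/ ~y3), y4 is now false; ~y3 must hold, so y3 = False.

False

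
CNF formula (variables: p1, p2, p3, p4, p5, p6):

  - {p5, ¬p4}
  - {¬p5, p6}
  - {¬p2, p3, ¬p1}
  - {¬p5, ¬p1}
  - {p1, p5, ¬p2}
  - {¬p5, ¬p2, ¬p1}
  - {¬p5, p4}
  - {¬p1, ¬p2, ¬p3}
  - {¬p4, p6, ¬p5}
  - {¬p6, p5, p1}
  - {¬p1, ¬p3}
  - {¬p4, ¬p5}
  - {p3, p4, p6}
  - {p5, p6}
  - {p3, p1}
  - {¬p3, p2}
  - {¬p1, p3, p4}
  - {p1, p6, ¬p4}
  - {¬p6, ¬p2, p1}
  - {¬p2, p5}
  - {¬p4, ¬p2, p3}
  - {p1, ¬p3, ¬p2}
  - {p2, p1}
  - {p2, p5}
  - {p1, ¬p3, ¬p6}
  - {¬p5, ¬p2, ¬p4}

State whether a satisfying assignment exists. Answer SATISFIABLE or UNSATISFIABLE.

UNSATISFIABLE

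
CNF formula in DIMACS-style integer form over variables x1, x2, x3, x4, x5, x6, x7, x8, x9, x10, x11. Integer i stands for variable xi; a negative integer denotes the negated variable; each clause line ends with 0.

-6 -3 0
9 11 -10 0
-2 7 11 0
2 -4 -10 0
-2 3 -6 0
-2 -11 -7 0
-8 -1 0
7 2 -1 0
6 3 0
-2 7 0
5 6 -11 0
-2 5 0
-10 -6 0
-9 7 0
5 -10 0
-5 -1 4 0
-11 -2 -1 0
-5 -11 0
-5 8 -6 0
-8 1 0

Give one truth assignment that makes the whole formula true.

x1=F, x2=F, x3=F, x4=F, x5=F, x6=T, x7=T, x8=F, x9=T, x10=F, x11=F

Pure literal: x10 appears only negated; assign x10 = False.
Try x1 = False.
  then x8 is forced to False.
For the remaining variables, x2 = False, x3 = False, x4 = False, x5 = False, x6 = True, x7 = True, x9 = True, x11 = False works.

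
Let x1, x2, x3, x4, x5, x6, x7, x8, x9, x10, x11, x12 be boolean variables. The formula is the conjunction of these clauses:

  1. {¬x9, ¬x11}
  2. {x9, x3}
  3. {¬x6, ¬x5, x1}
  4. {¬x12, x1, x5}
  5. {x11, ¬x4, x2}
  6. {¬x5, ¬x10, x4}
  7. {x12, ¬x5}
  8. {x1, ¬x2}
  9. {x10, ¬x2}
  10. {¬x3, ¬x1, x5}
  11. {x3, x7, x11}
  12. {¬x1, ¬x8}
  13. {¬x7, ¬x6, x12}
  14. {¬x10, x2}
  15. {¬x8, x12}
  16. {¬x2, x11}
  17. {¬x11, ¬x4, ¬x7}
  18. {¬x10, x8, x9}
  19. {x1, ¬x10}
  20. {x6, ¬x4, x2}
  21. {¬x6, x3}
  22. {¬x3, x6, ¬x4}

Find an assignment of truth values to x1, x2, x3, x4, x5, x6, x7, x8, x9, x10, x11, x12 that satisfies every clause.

Set x1 = True and propagate.
  then x8 is forced to False.
Branch on x2: take x2 = False.
  then x10 is forced to False.
For the remaining variables, x3 = True, x4 = False, x5 = True, x6 = False, x7 = False, x9 = False, x11 = False, x12 = True works.
Check each clause:
  1. {¬x9, ¬x11} — ¬x11 is true.
  2. {x9, x3} — x3 is true.
  3. {x1, ¬x5, ¬x6} — x1 is true.
  4. {¬x12, x1, x5} — x1 is true.
  5. {x11, ¬x4, x2} — ¬x4 is true.
  6. {¬x5, x4, ¬x10} — ¬x10 is true.
  7. {¬x5, x12} — x12 is true.
  8. {x1, ¬x2} — x1 is true.
  9. {x10, ¬x2} — ¬x2 is true.
  10. {x5, ¬x1, ¬x3} — x5 is true.
  11. {x11, x7, x3} — x3 is true.
  12. {¬x1, ¬x8} — ¬x8 is true.
  13. {x12, ¬x6, ¬x7} — ¬x7 is true.
  14. {¬x10, x2} — ¬x10 is true.
  15. {x12, ¬x8} — ¬x8 is true.
  16. {x11, ¬x2} — ¬x2 is true.
  17. {¬x7, ¬x11, ¬x4} — ¬x7 is true.
  18. {x8, ¬x10, x9} — ¬x10 is true.
  19. {x1, ¬x10} — x1 is true.
  20. {x6, ¬x4, x2} — ¬x4 is true.
  21. {¬x6, x3} — ¬x6 is true.
  22. {x6, ¬x3, ¬x4} — ¬x4 is true.

x1 = True, x2 = False, x3 = True, x4 = False, x5 = True, x6 = False, x7 = False, x8 = False, x9 = False, x10 = False, x11 = False, x12 = True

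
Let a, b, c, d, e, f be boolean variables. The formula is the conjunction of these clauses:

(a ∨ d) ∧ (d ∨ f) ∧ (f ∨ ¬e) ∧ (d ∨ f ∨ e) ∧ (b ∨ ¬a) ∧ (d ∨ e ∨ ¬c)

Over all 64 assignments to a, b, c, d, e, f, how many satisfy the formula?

21

Case analysis on d and e:
  d=T, e=T: c free; 3 ways for (a,b,f) × 2^1 = 6.
  d=T, e=F: c, f free; 3 ways for (a,b) × 2^2 = 12.
  d=F, e=T: remaining (a,b,c,f) ∈ {(T,T,F,T); (T,T,T,T)} — 2.
  d=F, e=F: remaining (a,b,c,f) ∈ {(T,T,F,T)} — 1.
Total: 6 + 12 + 2 + 1 = 21.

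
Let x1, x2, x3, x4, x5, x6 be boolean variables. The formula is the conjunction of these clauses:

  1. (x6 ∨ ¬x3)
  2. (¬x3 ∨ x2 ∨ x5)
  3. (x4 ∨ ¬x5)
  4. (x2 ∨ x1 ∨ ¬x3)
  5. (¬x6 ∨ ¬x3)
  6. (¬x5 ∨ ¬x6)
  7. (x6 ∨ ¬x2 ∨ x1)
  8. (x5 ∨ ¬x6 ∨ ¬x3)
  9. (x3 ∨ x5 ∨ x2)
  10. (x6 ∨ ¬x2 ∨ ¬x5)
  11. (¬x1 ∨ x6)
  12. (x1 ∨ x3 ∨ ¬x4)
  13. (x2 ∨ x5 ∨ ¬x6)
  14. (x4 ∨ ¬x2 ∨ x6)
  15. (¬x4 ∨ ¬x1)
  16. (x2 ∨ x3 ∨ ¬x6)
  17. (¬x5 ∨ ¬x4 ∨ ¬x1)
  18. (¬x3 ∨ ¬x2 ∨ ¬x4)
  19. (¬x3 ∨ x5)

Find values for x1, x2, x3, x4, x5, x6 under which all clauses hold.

x1=True, x2=True, x3=False, x4=False, x5=False, x6=True

Set x1 = True and propagate.
  then x6 is forced to True.
  then x3 is forced to False.
  then x5 is forced to False.
  then x2 is forced to True.
  then x4 is forced to False.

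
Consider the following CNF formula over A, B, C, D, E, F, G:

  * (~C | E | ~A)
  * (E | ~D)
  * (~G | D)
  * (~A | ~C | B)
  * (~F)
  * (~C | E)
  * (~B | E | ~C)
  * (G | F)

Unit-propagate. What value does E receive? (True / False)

(~F) is a unit clause: F = False.
From (G | F) and F = False: G = True.
(D | ~G) with G = True leaves only D, so D = True.
(~D | E) with D = True leaves only E, so E = True.

True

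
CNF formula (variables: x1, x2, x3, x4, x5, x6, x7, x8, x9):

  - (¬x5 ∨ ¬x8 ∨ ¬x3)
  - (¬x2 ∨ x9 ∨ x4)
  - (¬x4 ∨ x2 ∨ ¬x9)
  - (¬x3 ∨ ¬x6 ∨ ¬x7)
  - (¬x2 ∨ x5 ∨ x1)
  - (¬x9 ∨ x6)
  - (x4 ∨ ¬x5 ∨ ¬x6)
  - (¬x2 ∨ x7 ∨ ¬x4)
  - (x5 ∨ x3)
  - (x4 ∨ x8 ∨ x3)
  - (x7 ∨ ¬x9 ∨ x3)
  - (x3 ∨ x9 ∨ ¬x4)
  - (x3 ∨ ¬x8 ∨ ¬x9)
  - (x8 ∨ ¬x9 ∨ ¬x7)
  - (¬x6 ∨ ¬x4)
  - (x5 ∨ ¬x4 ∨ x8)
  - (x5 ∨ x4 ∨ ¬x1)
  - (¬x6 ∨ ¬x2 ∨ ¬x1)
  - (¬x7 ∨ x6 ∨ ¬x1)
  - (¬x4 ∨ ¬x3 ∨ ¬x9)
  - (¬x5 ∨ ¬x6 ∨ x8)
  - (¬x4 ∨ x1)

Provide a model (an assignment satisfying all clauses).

x1=True  x2=False  x3=True  x4=True  x5=True  x6=False  x7=False  x8=False  x9=False

Branch on x1: take x1 = True.
Try x2 = False.
Branch on x3: take x3 = True.
For the remaining variables, x4 = True, x5 = True, x6 = False, x7 = False, x8 = False, x9 = False works.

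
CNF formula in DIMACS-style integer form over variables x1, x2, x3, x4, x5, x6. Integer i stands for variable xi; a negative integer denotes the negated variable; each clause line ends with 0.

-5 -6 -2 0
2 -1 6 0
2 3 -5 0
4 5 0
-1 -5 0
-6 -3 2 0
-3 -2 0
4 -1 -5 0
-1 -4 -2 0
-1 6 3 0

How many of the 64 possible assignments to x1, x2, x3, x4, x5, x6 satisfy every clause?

10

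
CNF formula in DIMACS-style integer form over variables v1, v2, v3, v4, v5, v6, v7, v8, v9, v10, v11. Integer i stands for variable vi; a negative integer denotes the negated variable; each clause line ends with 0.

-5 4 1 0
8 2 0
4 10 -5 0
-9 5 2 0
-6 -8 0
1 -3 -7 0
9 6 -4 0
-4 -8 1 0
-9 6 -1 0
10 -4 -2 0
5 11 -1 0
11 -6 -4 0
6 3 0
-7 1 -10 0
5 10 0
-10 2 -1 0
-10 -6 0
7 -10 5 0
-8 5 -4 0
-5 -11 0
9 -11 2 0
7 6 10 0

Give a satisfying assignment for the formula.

v1=1, v2=1, v3=1, v4=0, v5=1, v6=0, v7=1, v8=0, v9=0, v10=1, v11=0

Check each clause:
  1. {¬v5, v1, v4} — v1 is true.
  2. {v2, v8} — v2 is true.
  3. {¬v5, v10, v4} — v10 is true.
  4. {v5, ¬v9, v2} — v2 is true.
  5. {¬v6, ¬v8} — ¬v8 is true.
  6. {¬v3, v1, ¬v7} — v1 is true.
  7. {¬v4, v9, v6} — ¬v4 is true.
  8. {¬v8, v1, ¬v4} — ¬v8 is true.
  9. {¬v1, v6, ¬v9} — ¬v9 is true.
  10. {¬v2, ¬v4, v10} — v10 is true.
  11. {v5, ¬v1, v11} — v5 is true.
  12. {¬v6, v11, ¬v4} — ¬v6 is true.
  13. {v3, v6} — v3 is true.
  14. {¬v7, ¬v10, v1} — v1 is true.
  15. {v5, v10} — v10 is true.
  16. {¬v1, v2, ¬v10} — v2 is true.
  17. {¬v10, ¬v6} — ¬v6 is true.
  18. {¬v10, v7, v5} — v5 is true.
  19. {¬v4, v5, ¬v8} — ¬v8 is true.
  20. {¬v11, ¬v5} — ¬v11 is true.
  21. {v9, ¬v11, v2} — v2 is true.
  22. {v6, v7, v10} — v10 is true.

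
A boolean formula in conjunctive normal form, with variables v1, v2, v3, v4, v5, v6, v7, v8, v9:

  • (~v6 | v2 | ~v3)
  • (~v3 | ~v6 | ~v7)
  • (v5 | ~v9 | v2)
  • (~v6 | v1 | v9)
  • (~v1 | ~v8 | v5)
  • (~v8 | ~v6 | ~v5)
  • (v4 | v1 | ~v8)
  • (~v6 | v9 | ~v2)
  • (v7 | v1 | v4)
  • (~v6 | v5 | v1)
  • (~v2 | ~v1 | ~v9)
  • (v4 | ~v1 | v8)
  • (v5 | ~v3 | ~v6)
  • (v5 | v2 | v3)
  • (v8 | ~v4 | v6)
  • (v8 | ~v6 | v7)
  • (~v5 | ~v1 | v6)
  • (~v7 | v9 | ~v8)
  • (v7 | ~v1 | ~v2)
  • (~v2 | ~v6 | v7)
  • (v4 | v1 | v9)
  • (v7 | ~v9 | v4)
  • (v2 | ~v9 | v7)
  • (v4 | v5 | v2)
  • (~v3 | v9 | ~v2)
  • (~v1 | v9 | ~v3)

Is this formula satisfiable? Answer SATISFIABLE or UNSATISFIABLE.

SATISFIABLE

Try v1 = False.
Try v2 = False.
The remaining clauses are satisfied by v3 = True, v4 = True, v5 = True, v6 = False, v7 = True, v8 = True, v9 = True.
Every clause has at least one true literal under this assignment.
So v1 = False  v2 = False  v3 = True  v4 = True  v5 = True  v6 = False  v7 = True  v8 = True  v9 = True is a satisfying assignment.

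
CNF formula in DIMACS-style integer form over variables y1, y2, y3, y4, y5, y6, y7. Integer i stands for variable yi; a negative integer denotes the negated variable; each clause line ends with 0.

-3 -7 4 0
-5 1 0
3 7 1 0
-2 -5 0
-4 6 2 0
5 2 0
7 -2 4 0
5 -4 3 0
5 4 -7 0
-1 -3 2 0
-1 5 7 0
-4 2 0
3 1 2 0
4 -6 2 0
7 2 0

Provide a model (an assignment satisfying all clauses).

y1=False, y2=True, y3=True, y4=True, y5=False, y6=True, y7=False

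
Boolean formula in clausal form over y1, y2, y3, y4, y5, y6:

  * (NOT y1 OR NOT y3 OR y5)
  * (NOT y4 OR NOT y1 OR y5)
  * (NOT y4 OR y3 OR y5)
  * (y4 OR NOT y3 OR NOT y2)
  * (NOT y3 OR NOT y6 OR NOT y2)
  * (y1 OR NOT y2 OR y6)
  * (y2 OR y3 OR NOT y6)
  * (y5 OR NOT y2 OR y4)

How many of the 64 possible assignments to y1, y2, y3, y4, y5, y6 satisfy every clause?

Case analysis on y2 and y3:
  y2=1, y3=1: remaining (y1,y4,y5,y6) ∈ {(1,1,1,0)} — 1.
  y2=1, y3=0: y4 free; 3 ways for (y1,y5,y6) × 2^1 = 6.
  y2=0, y3=1: y4, y6 free; 3 ways for (y1,y5) × 2^2 = 12.
  y2=0, y3=0: y1 free; 3 ways for (y4,y5,y6) × 2^1 = 6.
Total: 1 + 6 + 12 + 6 = 25.

25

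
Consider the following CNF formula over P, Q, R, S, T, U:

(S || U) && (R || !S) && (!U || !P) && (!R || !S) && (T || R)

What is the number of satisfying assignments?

6

Satisfying assignments:
  P=F Q=F R=F S=F T=T U=T
  P=F Q=F R=T S=F T=F U=T
  P=F Q=F R=T S=F T=T U=T
  P=F Q=T R=F S=F T=T U=T
  P=F Q=T R=T S=F T=F U=T
  P=F Q=T R=T S=F T=T U=T
That's 6 in total.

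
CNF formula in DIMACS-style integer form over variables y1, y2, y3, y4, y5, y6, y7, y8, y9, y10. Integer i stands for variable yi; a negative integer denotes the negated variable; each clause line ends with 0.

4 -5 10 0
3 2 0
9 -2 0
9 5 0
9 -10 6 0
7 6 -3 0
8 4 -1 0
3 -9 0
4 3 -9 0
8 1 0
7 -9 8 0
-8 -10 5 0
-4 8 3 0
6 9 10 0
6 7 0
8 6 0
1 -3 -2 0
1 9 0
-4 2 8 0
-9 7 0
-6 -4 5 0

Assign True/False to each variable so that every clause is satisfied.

y1=True, y2=True, y3=True, y4=True, y5=True, y6=True, y7=True, y8=False, y9=True, y10=True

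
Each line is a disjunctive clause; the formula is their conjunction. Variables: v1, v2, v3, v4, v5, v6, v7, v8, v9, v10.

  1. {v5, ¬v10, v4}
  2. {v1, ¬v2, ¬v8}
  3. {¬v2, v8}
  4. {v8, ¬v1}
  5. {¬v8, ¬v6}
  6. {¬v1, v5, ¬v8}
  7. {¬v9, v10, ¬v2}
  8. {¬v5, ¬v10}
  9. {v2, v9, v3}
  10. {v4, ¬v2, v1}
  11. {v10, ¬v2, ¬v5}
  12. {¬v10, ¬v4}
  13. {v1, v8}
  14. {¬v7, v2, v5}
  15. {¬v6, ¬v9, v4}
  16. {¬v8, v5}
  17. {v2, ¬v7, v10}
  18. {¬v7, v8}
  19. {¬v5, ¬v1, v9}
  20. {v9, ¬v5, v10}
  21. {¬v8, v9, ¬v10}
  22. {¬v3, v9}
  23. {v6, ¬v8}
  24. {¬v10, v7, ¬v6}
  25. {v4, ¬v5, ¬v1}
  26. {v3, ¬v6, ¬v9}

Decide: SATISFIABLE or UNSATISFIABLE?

v8 = True:
  propagation gives v6=False; an empty clause results — contradiction.
v8 = False:
  propagation gives v2=False, v1=False; an empty clause results — contradiction.
Every branch closes, so no satisfying assignment exists.

UNSATISFIABLE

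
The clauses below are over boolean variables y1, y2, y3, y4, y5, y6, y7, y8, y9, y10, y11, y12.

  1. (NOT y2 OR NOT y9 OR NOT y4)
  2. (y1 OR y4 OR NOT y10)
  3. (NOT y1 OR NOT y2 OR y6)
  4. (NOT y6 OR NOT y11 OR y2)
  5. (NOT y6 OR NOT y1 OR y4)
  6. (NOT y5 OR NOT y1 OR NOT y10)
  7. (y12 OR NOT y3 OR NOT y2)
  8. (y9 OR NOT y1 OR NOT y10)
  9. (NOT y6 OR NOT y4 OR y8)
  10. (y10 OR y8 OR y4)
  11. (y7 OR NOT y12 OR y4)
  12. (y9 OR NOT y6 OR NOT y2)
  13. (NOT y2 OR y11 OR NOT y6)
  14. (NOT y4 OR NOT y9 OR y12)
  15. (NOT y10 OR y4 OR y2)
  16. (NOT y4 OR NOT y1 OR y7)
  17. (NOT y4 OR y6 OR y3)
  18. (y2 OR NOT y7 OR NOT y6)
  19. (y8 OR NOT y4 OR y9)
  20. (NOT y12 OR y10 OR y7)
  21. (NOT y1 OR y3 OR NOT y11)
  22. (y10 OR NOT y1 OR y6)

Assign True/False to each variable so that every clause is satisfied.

y1 = False, y2 = False, y3 = True, y4 = True, y5 = True, y6 = False, y7 = True, y8 = True, y9 = False, y10 = False, y11 = True, y12 = False

Pure literal: y8 appears only positively; assign y8 = True.
Branch on y1: take y1 = False.
Branch on y2: take y2 = False.
For the remaining variables, y3 = True, y4 = True, y5 = True, y6 = False, y7 = True, y9 = False, y10 = False, y11 = True, y12 = False works.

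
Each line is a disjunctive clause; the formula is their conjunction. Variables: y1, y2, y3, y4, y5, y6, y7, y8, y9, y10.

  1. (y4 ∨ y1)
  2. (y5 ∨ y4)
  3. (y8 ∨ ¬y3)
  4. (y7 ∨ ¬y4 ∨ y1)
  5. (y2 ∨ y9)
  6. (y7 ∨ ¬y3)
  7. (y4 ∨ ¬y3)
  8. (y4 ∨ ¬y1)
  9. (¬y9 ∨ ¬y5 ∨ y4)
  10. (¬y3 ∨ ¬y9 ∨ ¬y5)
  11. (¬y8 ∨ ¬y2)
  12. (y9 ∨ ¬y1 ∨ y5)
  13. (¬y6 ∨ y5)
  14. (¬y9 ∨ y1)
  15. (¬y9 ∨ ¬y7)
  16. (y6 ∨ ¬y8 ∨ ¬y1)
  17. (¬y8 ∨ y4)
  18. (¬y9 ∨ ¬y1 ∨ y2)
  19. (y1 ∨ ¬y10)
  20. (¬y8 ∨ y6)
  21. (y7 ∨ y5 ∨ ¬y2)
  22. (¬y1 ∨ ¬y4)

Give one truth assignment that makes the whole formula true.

y1=F, y2=T, y3=F, y4=T, y5=T, y6=F, y7=T, y8=F, y9=F, y10=F

Check each clause:
  1. (y4 ∨ y1) — y4 is true.
  2. (y4 ∨ y5) — y4 is true.
  3. (¬y3 ∨ y8) — ¬y3 is true.
  4. (y1 ∨ ¬y4 ∨ y7) — y7 is true.
  5. (y9 ∨ y2) — y2 is true.
  6. (y7 ∨ ¬y3) — ¬y3 is true.
  7. (y4 ∨ ¬y3) — y4 is true.
  8. (y4 ∨ ¬y1) — y4 is true.
  9. (¬y5 ∨ ¬y9 ∨ y4) — y4 is true.
  10. (¬y9 ∨ ¬y5 ∨ ¬y3) — ¬y3 is true.
  11. (¬y8 ∨ ¬y2) — ¬y8 is true.
  12. (¬y1 ∨ y5 ∨ y9) — y5 is true.
  13. (y5 ∨ ¬y6) — ¬y6 is true.
  14. (¬y9 ∨ y1) — ¬y9 is true.
  15. (¬y7 ∨ ¬y9) — ¬y9 is true.
  16. (y6 ∨ ¬y8 ∨ ¬y1) — ¬y8 is true.
  17. (¬y8 ∨ y4) — ¬y8 is true.
  18. (y2 ∨ ¬y1 ∨ ¬y9) — y2 is true.
  19. (y1 ∨ ¬y10) — ¬y10 is true.
  20. (y6 ∨ ¬y8) — ¬y8 is true.
  21. (¬y2 ∨ y7 ∨ y5) — y5 is true.
  22. (¬y1 ∨ ¬y4) — ¬y1 is true.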